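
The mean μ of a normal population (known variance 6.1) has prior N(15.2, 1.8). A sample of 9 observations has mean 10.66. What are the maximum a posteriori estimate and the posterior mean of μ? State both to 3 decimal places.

Posterior for μ is Normal. Precision-weighted mean: (1/1.8·15.2 + 9/6.1·10.66) / (1/1.8 + 9/6.1) = 11.902.
A Normal posterior is symmetric, so mode = mean.

maximum a posteriori estimate = 11.902, posterior mean = 11.902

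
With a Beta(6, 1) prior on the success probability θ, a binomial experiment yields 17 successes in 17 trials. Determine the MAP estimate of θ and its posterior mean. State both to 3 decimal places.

Posterior: Beta(6+17, 1+0) = Beta(23, 1).
Since β = 1 ≤ 1 and α > 1, the Beta density is monotone increasing on [0,1]; the mode is at 1.
Mean = 23/(23+1) = 0.958.

MAP = 1.000; posterior mean = 0.958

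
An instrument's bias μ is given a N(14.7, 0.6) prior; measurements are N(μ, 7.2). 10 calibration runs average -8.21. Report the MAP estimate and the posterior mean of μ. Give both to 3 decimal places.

Posterior for μ is Normal. Precision-weighted mean: (1/0.6·14.7 + 10/7.2·-8.21) / (1/0.6 + 10/7.2) = 4.286.
A Normal posterior is symmetric, so mode = mean.

MAP: 4.286. Posterior mean: 4.286.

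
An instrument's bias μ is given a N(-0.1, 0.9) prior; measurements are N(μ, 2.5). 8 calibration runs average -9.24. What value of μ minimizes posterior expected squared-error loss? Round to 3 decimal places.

-6.884

Posterior for μ is Normal. Precision-weighted mean: (1/0.9·-0.1 + 8/2.5·-9.24) / (1/0.9 + 8/2.5) = -6.884.
A Normal posterior is symmetric, so mode = mean.
Squared-error loss ⇒ the optimal estimator is the posterior mean.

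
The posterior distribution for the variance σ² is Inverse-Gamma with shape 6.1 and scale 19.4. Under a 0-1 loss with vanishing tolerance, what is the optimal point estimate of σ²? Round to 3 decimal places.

2.732

Mode = β/(α+1) = 19.4/7.1 = 2.732.
Mean = β/(α−1) = 19.4/5.1 = 3.804.
This is the posterior mode — the MAP estimate.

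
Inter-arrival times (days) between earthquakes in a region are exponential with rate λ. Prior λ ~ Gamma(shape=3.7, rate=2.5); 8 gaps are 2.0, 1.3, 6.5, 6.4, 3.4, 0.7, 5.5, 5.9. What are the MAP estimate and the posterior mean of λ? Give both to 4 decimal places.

MAP estimate = 0.3129, posterior mean = 0.3421

Σ times = 31.7. Posterior: Gamma(shape = 3.7+8 = 11.7, rate = 2.5+31.7 = 34.2).
Mode = (α−1)/β = 10.7/34.2 = 0.3129.
Mean = α/β = 11.7/34.2 = 0.3421.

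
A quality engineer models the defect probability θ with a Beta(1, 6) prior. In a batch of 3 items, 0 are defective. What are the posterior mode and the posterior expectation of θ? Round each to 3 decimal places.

θ_MAP = 0.000, E[θ|data] = 0.100

Posterior: Beta(1+0, 6+3) = Beta(1, 9).
Since α = 1 ≤ 1 and β > 1, the Beta density is monotone decreasing on [0,1]; the mode is at 0.
Mean = 1/(1+9) = 0.100.
The mean is pulled above the mode by the posterior's right skew.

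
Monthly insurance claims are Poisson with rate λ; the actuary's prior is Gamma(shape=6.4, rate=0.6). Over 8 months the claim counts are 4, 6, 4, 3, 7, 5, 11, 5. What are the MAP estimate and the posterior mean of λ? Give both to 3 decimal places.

λ_MAP = 5.860, E[λ|data] = 5.977

Σ counts = 45. Posterior: Gamma(shape = 6.4+45 = 51.4, rate = 0.6+8 = 8.6).
Mode = (α−1)/β = 50.4/8.6 = 5.860.
Mean = α/β = 51.4/8.6 = 5.977.
Mean > mode: the posterior has a right tail.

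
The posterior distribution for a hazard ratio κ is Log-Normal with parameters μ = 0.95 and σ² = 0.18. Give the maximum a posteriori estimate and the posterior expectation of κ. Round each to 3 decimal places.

κ_MAP = 2.160, E[κ|data] = 2.829

Mode = exp(μ − σ²) = exp(0.77) = 2.160.
Mean = exp(μ + σ²/2) = exp(1.040) = 2.829.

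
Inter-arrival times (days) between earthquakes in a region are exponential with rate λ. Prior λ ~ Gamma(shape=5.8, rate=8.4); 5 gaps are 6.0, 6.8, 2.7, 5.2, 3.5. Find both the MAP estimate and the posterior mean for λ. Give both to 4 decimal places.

Σ times = 24.2. Posterior: Gamma(shape = 5.8+5 = 10.8, rate = 8.4+24.2 = 32.6).
Mode = (α−1)/β = 9.8/32.6 = 0.3006.
Mean = α/β = 10.8/32.6 = 0.3313.
The posterior is right-skewed, so the mean exceeds the mode.

MAP: 0.3006. Posterior mean: 0.3313.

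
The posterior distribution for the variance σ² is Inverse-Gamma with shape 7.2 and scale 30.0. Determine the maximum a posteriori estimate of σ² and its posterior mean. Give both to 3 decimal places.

MAP = 3.659, posterior mean = 4.839

Mode = β/(α+1) = 30.0/8.2 = 3.659.
Mean = β/(α−1) = 30.0/6.2 = 4.839.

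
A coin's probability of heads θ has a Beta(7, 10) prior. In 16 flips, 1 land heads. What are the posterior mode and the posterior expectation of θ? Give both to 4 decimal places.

θ_MAP = 0.2258, E[θ|data] = 0.2424

Posterior: Beta(7+1, 10+15) = Beta(8, 25).
Mode = (8−1)/(8+25−2) = 7/31 = 0.2258.
Mean = 8/(8+25) = 8/33 = 0.2424.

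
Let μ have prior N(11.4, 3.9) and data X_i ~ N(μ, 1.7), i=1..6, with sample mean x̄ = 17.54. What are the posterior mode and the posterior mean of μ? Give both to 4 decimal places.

MAP = 17.1241, posterior mean = 17.1241

Posterior for μ is Normal. Precision-weighted mean: (1/3.9·11.4 + 6/1.7·17.54) / (1/3.9 + 6/1.7) = 17.1241.
A Normal posterior is symmetric, so mode = mean.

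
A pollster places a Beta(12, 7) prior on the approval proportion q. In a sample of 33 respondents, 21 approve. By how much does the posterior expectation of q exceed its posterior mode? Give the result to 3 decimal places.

Posterior: Beta(12+21, 7+12) = Beta(33, 19).
Mode = (33−1)/(33+19−2) = 32/50 = 0.640.
Mean = 33/(33+19) = 33/52 = 0.635.
Difference = 0.635 − 0.640 = -0.005.
Mode > mean: the posterior has a left tail.

-0.005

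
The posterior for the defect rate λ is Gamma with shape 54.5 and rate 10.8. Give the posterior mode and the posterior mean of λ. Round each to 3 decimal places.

Mode = (α−1)/β = 53.5/10.8 = 4.954.
Mean = α/β = 54.5/10.8 = 5.046.

MAP: 4.954. Posterior mean: 5.046.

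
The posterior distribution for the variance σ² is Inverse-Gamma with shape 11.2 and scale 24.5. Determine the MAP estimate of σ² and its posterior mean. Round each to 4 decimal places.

MAP = 2.0082; posterior mean = 2.4020

Mode = β/(α+1) = 24.5/12.2 = 2.0082.
Mean = β/(α−1) = 24.5/10.2 = 2.4020.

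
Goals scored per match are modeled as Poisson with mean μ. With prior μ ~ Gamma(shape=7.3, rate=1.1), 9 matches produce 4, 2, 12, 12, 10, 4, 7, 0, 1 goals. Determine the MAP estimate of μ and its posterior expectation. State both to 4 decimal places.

Σ counts = 52. Posterior: Gamma(shape = 7.3+52 = 59.3, rate = 1.1+9 = 10.1).
Mode = (α−1)/β = 58.3/10.1 = 5.7723.
Mean = α/β = 59.3/10.1 = 5.8713.
Mean > mode: the posterior has a right tail.

MAP = 5.7723; posterior mean = 5.8713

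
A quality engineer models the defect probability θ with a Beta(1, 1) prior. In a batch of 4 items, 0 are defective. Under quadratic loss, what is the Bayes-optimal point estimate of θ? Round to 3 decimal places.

Posterior: Beta(1+0, 1+4) = Beta(1, 5).
Since α = 1 ≤ 1 and β > 1, the Beta density is monotone decreasing on [0,1]; the mode is at 0.
Mean = 1/(1+5) = 0.167.
Quadratic loss ⇒ the optimal estimator is the posterior mean.

0.167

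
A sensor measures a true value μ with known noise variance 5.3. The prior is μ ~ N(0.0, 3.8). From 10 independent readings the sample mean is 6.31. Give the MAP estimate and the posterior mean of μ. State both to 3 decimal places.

MAP estimate = 5.538, posterior mean = 5.538

Posterior for μ is Normal. Precision-weighted mean: (1/3.8·0.0 + 10/5.3·6.31) / (1/3.8 + 10/5.3) = 5.538.
A Normal posterior is symmetric, so mode = mean.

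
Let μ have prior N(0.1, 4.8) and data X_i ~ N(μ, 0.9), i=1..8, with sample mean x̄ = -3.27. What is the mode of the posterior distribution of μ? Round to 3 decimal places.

-3.193

Posterior for μ is Normal. Precision-weighted mean: (1/4.8·0.1 + 8/0.9·-3.27) / (1/4.8 + 8/0.9) = -3.193.
A Normal posterior is symmetric, so mode = mean.
This is the posterior mode — the MAP estimate.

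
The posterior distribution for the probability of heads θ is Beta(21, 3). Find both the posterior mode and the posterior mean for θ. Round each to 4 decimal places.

MAP = 0.9091, posterior mean = 0.8750

Mode = (21−1)/(21+3−2) = 20/22 = 0.9091.
Mean = 21/(21+3) = 21/24 = 0.8750.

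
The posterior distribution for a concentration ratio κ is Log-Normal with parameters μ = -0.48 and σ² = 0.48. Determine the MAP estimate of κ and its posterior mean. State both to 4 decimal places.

Mode = exp(μ − σ²) = exp(-0.96) = 0.3829.
Mean = exp(μ + σ²/2) = exp(-0.240) = 0.7866.

MAP: 0.3829. Posterior mean: 0.7866.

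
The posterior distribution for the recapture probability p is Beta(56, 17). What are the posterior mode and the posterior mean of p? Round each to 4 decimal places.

MAP = 0.7746, posterior mean = 0.7671

Mode = (56−1)/(56+17−2) = 55/71 = 0.7746.
Mean = 56/(56+17) = 56/73 = 0.7671.
Mode > mean: the posterior has a left tail.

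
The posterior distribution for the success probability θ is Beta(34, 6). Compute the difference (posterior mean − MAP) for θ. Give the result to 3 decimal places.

Mode = (34−1)/(34+6−2) = 33/38 = 0.868.
Mean = 34/(34+6) = 34/40 = 0.850.
Difference = 0.850 − 0.868 = -0.018.

-0.018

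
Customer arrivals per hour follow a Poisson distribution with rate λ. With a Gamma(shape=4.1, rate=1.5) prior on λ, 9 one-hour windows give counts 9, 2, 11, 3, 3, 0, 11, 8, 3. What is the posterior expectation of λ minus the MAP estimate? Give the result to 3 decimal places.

0.095

Σ counts = 50. Posterior: Gamma(shape = 4.1+50 = 54.1, rate = 1.5+9 = 10.5).
Mode = (α−1)/β = 53.1/10.5 = 5.057.
Mean = α/β = 54.1/10.5 = 5.152.
Difference = 5.152 − 5.057 = 0.095.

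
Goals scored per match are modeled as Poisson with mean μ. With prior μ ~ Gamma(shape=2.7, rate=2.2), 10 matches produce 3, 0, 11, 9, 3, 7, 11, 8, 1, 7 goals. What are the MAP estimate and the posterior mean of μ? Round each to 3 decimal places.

μ_MAP = 5.057, E[μ|data] = 5.139

Σ counts = 60. Posterior: Gamma(shape = 2.7+60 = 62.7, rate = 2.2+10 = 12.2).
Mode = (α−1)/β = 61.7/12.2 = 5.057.
Mean = α/β = 62.7/12.2 = 5.139.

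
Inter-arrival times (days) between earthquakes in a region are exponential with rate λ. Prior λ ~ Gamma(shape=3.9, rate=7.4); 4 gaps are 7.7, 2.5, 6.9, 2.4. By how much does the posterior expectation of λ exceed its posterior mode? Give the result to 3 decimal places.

0.037

Σ times = 19.5. Posterior: Gamma(shape = 3.9+4 = 7.9, rate = 7.4+19.5 = 26.9).
Mode = (α−1)/β = 6.9/26.9 = 0.257.
Mean = α/β = 7.9/26.9 = 0.294.
Difference = 0.294 − 0.257 = 0.037.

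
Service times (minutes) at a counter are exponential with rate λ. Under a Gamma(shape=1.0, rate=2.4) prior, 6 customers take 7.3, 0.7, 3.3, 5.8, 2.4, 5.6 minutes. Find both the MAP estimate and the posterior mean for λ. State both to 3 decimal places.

MAP = 0.218; posterior mean = 0.255

Σ times = 25.1. Posterior: Gamma(shape = 1.0+6 = 7.0, rate = 2.4+25.1 = 27.5).
Mode = (α−1)/β = 6.0/27.5 = 0.218.
Mean = α/β = 7.0/27.5 = 0.255.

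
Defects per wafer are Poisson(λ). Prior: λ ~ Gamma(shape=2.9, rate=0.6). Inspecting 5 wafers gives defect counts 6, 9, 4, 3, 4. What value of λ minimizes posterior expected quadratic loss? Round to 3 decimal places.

5.161

Σ counts = 26. Posterior: Gamma(shape = 2.9+26 = 28.9, rate = 0.6+5 = 5.6).
Mode = (α−1)/β = 27.9/5.6 = 4.982.
Mean = α/β = 28.9/5.6 = 5.161.
Quadratic loss ⇒ the optimal estimator is the posterior mean.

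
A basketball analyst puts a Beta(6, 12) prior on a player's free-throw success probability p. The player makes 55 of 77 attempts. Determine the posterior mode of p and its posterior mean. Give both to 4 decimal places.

Posterior: Beta(6+55, 12+22) = Beta(61, 34).
Mode = (61−1)/(61+34−2) = 60/93 = 0.6452.
Mean = 61/(61+34) = 61/95 = 0.6421.
The posterior is left-skewed, so the mode exceeds the mean.

MAP = 0.6452; posterior mean = 0.6421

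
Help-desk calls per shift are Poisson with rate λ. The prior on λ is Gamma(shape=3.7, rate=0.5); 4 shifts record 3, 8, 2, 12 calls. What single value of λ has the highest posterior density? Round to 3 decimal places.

Σ counts = 25. Posterior: Gamma(shape = 3.7+25 = 28.7, rate = 0.5+4 = 4.5).
Mode = (α−1)/β = 27.7/4.5 = 6.156.
Mean = α/β = 28.7/4.5 = 6.378.
This is the posterior mode — the MAP estimate.

6.156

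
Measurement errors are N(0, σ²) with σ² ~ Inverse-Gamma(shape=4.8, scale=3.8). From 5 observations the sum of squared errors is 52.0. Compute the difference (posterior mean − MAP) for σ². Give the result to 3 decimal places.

1.140

Posterior: Inverse-Gamma(shape = 4.8+5/2 = 7.3, scale = 3.8+52.0/2 = 29.8).
Mode = β/(α+1) = 29.8/8.3 = 3.590.
Mean = β/(α−1) = 29.8/6.3 = 4.730.
Difference = 4.730 − 3.590 = 1.140.
Right-skewed posterior ⇒ mode < mean.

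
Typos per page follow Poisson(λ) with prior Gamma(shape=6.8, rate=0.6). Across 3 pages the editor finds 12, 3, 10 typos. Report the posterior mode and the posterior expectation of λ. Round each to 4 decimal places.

MAP: 8.5556. Posterior mean: 8.8333.

Σ counts = 25. Posterior: Gamma(shape = 6.8+25 = 31.8, rate = 0.6+3 = 3.6).
Mode = (α−1)/β = 30.8/3.6 = 8.5556.
Mean = α/β = 31.8/3.6 = 8.8333.
The posterior is right-skewed, so the mean exceeds the mode.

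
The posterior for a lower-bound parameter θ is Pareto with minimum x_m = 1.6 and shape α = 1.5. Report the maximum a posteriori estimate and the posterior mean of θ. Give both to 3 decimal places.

MAP = 1.600; posterior mean = 4.800

The Pareto density is strictly decreasing on [x_m, ∞), so the mode is x_m = 1.600.
Mean = α·x_m/(α−1) = 1.5·1.6/0.5 = 4.800.
The posterior is right-skewed, so the mean exceeds the mode.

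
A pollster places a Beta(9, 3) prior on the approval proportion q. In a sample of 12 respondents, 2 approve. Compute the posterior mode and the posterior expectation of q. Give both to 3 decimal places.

MAP: 0.455. Posterior mean: 0.458.

Posterior: Beta(9+2, 3+10) = Beta(11, 13).
Mode = (11−1)/(11+13−2) = 10/22 = 0.455.
Mean = 11/(11+13) = 11/24 = 0.458.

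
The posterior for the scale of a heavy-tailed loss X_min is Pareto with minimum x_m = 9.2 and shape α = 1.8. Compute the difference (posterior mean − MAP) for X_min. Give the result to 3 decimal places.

11.500

The Pareto density is strictly decreasing on [x_m, ∞), so the mode is x_m = 9.200.
Mean = α·x_m/(α−1) = 1.8·9.2/0.8 = 20.700.
Difference = 20.700 − 9.200 = 11.500.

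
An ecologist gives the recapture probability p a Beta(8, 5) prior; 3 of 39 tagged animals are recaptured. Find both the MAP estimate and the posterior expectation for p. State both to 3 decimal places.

Posterior: Beta(8+3, 5+36) = Beta(11, 41).
Mode = (11−1)/(11+41−2) = 10/50 = 0.200.
Mean = 11/(11+41) = 11/52 = 0.212.
The mean is pulled above the mode by the posterior's right skew.

MAP = 0.200, posterior mean = 0.212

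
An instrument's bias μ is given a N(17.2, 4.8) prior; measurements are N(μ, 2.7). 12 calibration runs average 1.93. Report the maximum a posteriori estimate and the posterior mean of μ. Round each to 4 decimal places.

μ_MAP = 2.6137, E[μ|data] = 2.6137

Posterior for μ is Normal. Precision-weighted mean: (1/4.8·17.2 + 12/2.7·1.93) / (1/4.8 + 12/2.7) = 2.6137.
A Normal posterior is symmetric, so mode = mean.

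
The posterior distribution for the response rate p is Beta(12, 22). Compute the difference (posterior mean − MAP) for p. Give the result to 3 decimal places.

Mode = (12−1)/(12+22−2) = 11/32 = 0.344.
Mean = 12/(12+22) = 12/34 = 0.353.
Difference = 0.353 − 0.344 = 0.009.

0.009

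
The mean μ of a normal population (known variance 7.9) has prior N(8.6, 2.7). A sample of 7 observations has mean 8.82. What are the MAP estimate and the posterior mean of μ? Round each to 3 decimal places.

MAP estimate = 8.755, posterior mean = 8.755

Posterior for μ is Normal. Precision-weighted mean: (1/2.7·8.6 + 7/7.9·8.82) / (1/2.7 + 7/7.9) = 8.755.
A Normal posterior is symmetric, so mode = mean.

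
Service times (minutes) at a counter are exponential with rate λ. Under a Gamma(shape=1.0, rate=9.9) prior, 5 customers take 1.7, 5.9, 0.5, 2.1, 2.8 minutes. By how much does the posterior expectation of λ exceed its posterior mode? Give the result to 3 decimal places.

0.044

Σ times = 13.0. Posterior: Gamma(shape = 1.0+5 = 6.0, rate = 9.9+13.0 = 22.9).
Mode = (α−1)/β = 5.0/22.9 = 0.218.
Mean = α/β = 6.0/22.9 = 0.262.
Difference = 0.262 − 0.218 = 0.044.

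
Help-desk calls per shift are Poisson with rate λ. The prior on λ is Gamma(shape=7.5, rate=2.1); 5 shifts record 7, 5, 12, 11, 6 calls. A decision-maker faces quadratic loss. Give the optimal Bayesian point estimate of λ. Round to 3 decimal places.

6.831

Σ counts = 41. Posterior: Gamma(shape = 7.5+41 = 48.5, rate = 2.1+5 = 7.1).
Mode = (α−1)/β = 47.5/7.1 = 6.690.
Mean = α/β = 48.5/7.1 = 6.831.
Quadratic loss ⇒ the optimal estimator is the posterior mean.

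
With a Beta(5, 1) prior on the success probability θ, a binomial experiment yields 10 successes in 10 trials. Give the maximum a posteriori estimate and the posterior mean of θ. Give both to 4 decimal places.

Posterior: Beta(5+10, 1+0) = Beta(15, 1).
Since β = 1 ≤ 1 and α > 1, the Beta density is monotone increasing on [0,1]; the mode is at 1.
Mean = 15/(15+1) = 0.9375.

MAP = 1.0000, posterior mean = 0.9375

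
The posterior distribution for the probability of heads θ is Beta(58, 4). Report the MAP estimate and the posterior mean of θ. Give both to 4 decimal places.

Mode = (58−1)/(58+4−2) = 57/60 = 0.9500.
Mean = 58/(58+4) = 58/62 = 0.9355.

MAP = 0.9500; posterior mean = 0.9355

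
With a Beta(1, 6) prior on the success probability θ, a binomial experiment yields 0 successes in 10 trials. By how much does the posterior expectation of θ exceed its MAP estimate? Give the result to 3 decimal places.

0.059

Posterior: Beta(1+0, 6+10) = Beta(1, 16).
Since α = 1 ≤ 1 and β > 1, the Beta density is monotone decreasing on [0,1]; the mode is at 0.
Mean = 1/(1+16) = 0.059.
Difference = 0.059 − 0.000 = 0.059.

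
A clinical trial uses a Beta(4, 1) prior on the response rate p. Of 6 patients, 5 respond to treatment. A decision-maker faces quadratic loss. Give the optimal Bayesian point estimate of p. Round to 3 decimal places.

0.818

Posterior: Beta(4+5, 1+1) = Beta(9, 2).
Mode = (9−1)/(9+2−2) = 8/9 = 0.889.
Mean = 9/(9+2) = 9/11 = 0.818.
Quadratic loss ⇒ the optimal estimator is the posterior mean.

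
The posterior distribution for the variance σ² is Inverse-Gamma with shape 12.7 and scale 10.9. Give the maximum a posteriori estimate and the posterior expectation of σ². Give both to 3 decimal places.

σ²_MAP = 0.796, E[σ²|data] = 0.932

Mode = β/(α+1) = 10.9/13.7 = 0.796.
Mean = β/(α−1) = 10.9/11.7 = 0.932.
The mean is pulled above the mode by the posterior's right skew.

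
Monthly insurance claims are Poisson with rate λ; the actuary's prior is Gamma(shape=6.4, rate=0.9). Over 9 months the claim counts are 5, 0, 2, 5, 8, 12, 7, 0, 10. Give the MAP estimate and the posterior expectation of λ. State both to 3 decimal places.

Σ counts = 49. Posterior: Gamma(shape = 6.4+49 = 55.4, rate = 0.9+9 = 9.9).
Mode = (α−1)/β = 54.4/9.9 = 5.495.
Mean = α/β = 55.4/9.9 = 5.596.

MAP estimate = 5.495, posterior expectation = 5.596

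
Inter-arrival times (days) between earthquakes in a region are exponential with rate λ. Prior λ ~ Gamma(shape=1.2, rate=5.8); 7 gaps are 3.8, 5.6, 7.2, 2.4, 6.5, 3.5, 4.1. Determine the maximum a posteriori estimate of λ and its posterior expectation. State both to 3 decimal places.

MAP: 0.185. Posterior mean: 0.211.

Σ times = 33.1. Posterior: Gamma(shape = 1.2+7 = 8.2, rate = 5.8+33.1 = 38.9).
Mode = (α−1)/β = 7.2/38.9 = 0.185.
Mean = α/β = 8.2/38.9 = 0.211.
The posterior is right-skewed, so the mean exceeds the mode.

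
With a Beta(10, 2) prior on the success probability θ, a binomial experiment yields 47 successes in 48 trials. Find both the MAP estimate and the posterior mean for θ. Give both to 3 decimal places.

Posterior: Beta(10+47, 2+1) = Beta(57, 3).
Mode = (57−1)/(57+3−2) = 56/58 = 0.966.
Mean = 57/(57+3) = 57/60 = 0.950.
The posterior is left-skewed, so the mode exceeds the mean.

MAP: 0.966. Posterior mean: 0.950.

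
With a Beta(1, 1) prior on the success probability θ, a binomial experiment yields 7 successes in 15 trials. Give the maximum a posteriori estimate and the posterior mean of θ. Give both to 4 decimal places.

Posterior: Beta(1+7, 1+8) = Beta(8, 9).
Mode = (8−1)/(8+9−2) = 7/15 = 0.4667.
Mean = 8/(8+9) = 8/17 = 0.4706.

MAP = 0.4667, posterior mean = 0.4706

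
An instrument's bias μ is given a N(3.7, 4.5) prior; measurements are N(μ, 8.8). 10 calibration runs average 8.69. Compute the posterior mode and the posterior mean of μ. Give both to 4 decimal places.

Posterior for μ is Normal. Precision-weighted mean: (1/4.5·3.7 + 10/8.8·8.69) / (1/4.5 + 10/8.8) = 7.8738.
A Normal posterior is symmetric, so mode = mean.

MAP: 7.8738. Posterior mean: 7.8738.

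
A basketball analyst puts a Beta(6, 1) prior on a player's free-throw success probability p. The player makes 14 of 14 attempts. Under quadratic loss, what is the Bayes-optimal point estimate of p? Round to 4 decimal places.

0.9524

Posterior: Beta(6+14, 1+0) = Beta(20, 1).
Since β = 1 ≤ 1 and α > 1, the Beta density is monotone increasing on [0,1]; the mode is at 1.
Mean = 20/(20+1) = 0.9524.
Quadratic loss ⇒ the optimal estimator is the posterior mean.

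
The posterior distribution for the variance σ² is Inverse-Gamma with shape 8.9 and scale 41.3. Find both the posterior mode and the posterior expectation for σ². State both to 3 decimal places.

MAP: 4.172. Posterior mean: 5.228.

Mode = β/(α+1) = 41.3/9.9 = 4.172.
Mean = β/(α−1) = 41.3/7.9 = 5.228.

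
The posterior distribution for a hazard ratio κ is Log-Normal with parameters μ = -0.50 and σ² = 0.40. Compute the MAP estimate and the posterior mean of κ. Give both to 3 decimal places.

Mode = exp(μ − σ²) = exp(-0.90) = 0.407.
Mean = exp(μ + σ²/2) = exp(-0.300) = 0.741.
Mean > mode: the posterior has a right tail.

MAP = 0.407, posterior mean = 0.741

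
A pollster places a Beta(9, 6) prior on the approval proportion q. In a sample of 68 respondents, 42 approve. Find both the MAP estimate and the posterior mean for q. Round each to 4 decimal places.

Posterior: Beta(9+42, 6+26) = Beta(51, 32).
Mode = (51−1)/(51+32−2) = 50/81 = 0.6173.
Mean = 51/(51+32) = 51/83 = 0.6145.

MAP estimate = 0.6173, posterior mean = 0.6145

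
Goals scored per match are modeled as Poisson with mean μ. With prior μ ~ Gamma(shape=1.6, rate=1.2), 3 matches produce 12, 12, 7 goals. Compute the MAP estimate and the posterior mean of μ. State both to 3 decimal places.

MAP = 7.524, posterior mean = 7.762

Σ counts = 31. Posterior: Gamma(shape = 1.6+31 = 32.6, rate = 1.2+3 = 4.2).
Mode = (α−1)/β = 31.6/4.2 = 7.524.
Mean = α/β = 32.6/4.2 = 7.762.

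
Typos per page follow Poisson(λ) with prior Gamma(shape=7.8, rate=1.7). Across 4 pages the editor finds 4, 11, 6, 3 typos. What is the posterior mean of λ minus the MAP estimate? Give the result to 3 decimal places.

0.175

Σ counts = 24. Posterior: Gamma(shape = 7.8+24 = 31.8, rate = 1.7+4 = 5.7).
Mode = (α−1)/β = 30.8/5.7 = 5.404.
Mean = α/β = 31.8/5.7 = 5.579.
Difference = 5.579 − 5.404 = 0.175.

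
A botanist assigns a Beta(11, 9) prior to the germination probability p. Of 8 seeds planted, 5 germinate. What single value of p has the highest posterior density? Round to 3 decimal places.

Posterior: Beta(11+5, 9+3) = Beta(16, 12).
Mode = (16−1)/(16+12−2) = 15/26 = 0.577.
Mean = 16/(16+12) = 16/28 = 0.571.
This is the posterior mode — the MAP estimate.

0.577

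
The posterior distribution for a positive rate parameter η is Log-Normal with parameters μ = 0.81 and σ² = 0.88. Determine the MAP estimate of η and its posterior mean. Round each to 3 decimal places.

η_MAP = 0.932, E[η|data] = 3.490

Mode = exp(μ − σ²) = exp(-0.07) = 0.932.
Mean = exp(μ + σ²/2) = exp(1.250) = 3.490.
Mean > mode: the posterior has a right tail.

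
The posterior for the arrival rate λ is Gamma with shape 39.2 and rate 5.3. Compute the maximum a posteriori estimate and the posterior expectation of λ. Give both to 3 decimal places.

Mode = (α−1)/β = 38.2/5.3 = 7.208.
Mean = α/β = 39.2/5.3 = 7.396.

MAP = 7.208, posterior mean = 7.396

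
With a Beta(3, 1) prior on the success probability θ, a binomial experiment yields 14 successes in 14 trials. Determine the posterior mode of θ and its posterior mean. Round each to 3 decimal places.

θ_MAP = 1.000, E[θ|data] = 0.944

Posterior: Beta(3+14, 1+0) = Beta(17, 1).
Since β = 1 ≤ 1 and α > 1, the Beta density is monotone increasing on [0,1]; the mode is at 1.
Mean = 17/(17+1) = 0.944.
The posterior is left-skewed, so the mode exceeds the mean.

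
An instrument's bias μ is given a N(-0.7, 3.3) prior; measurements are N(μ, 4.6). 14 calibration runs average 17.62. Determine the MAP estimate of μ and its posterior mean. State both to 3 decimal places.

MAP: 15.961. Posterior mean: 15.961.

Posterior for μ is Normal. Precision-weighted mean: (1/3.3·-0.7 + 14/4.6·17.62) / (1/3.3 + 14/4.6) = 15.961.
A Normal posterior is symmetric, so mode = mean.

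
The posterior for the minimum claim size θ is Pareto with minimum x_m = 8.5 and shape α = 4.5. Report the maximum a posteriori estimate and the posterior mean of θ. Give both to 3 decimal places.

The Pareto density is strictly decreasing on [x_m, ∞), so the mode is x_m = 8.500.
Mean = α·x_m/(α−1) = 4.5·8.5/3.5 = 10.929.
Mean > mode: the posterior has a right tail.

MAP: 8.500. Posterior mean: 10.929.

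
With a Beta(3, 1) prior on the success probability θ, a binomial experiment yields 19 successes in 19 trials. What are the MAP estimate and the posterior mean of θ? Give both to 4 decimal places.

Posterior: Beta(3+19, 1+0) = Beta(22, 1).
Since β = 1 ≤ 1 and α > 1, the Beta density is monotone increasing on [0,1]; the mode is at 1.
Mean = 22/(22+1) = 0.9565.
The posterior is left-skewed, so the mode exceeds the mean.

θ_MAP = 1.0000, E[θ|data] = 0.9565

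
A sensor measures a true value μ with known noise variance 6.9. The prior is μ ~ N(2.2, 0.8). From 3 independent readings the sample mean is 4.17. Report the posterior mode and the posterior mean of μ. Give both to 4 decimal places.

Posterior for μ is Normal. Precision-weighted mean: (1/0.8·2.2 + 3/6.9·4.17) / (1/0.8 + 3/6.9) = 2.7084.
A Normal posterior is symmetric, so mode = mean.

posterior mode = 2.7084, posterior mean = 2.7084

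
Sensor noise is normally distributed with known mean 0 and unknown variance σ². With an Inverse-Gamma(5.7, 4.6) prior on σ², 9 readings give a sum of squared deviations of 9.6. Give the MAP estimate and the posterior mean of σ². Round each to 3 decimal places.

MAP estimate = 0.839, posterior mean = 1.022

Posterior: Inverse-Gamma(shape = 5.7+9/2 = 10.2, scale = 4.6+9.6/2 = 9.4).
Mode = β/(α+1) = 9.4/11.2 = 0.839.
Mean = β/(α−1) = 9.4/9.2 = 1.022.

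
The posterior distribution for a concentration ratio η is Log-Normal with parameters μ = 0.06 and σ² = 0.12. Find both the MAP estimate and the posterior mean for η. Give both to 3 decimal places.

η_MAP = 0.942, E[η|data] = 1.127

Mode = exp(μ − σ²) = exp(-0.06) = 0.942.
Mean = exp(μ + σ²/2) = exp(0.120) = 1.127.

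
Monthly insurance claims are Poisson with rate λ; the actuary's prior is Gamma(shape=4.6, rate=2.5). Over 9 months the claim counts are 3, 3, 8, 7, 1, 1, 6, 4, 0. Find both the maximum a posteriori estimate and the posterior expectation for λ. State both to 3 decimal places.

maximum a posteriori estimate = 3.183, posterior expectation = 3.270

Σ counts = 33. Posterior: Gamma(shape = 4.6+33 = 37.6, rate = 2.5+9 = 11.5).
Mode = (α−1)/β = 36.6/11.5 = 3.183.
Mean = α/β = 37.6/11.5 = 3.270.
Mean > mode: the posterior has a right tail.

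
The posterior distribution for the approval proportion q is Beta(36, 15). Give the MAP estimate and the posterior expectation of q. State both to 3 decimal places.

Mode = (36−1)/(36+15−2) = 35/49 = 0.714.
Mean = 36/(36+15) = 36/51 = 0.706.

q_MAP = 0.714, E[q|data] = 0.706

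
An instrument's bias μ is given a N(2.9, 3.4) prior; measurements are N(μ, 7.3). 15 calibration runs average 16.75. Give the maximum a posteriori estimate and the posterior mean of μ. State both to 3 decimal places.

Posterior for μ is Normal. Precision-weighted mean: (1/3.4·2.9 + 15/7.3·16.75) / (1/3.4 + 15/7.3) = 15.016.
A Normal posterior is symmetric, so mode = mean.

MAP = 15.016, posterior mean = 15.016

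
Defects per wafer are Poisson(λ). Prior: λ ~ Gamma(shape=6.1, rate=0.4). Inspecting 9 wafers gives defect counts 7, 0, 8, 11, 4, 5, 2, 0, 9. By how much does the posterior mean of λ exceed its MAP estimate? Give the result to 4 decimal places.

0.1064

Σ counts = 46. Posterior: Gamma(shape = 6.1+46 = 52.1, rate = 0.4+9 = 9.4).
Mode = (α−1)/β = 51.1/9.4 = 5.4362.
Mean = α/β = 52.1/9.4 = 5.5426.
Difference = 5.5426 − 5.4362 = 0.1064.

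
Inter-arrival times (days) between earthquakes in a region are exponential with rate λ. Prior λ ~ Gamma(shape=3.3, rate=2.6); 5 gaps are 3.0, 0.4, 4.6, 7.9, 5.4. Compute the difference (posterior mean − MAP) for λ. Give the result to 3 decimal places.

0.042

Σ times = 21.3. Posterior: Gamma(shape = 3.3+5 = 8.3, rate = 2.6+21.3 = 23.9).
Mode = (α−1)/β = 7.3/23.9 = 0.305.
Mean = α/β = 8.3/23.9 = 0.347.
Difference = 0.347 − 0.305 = 0.042.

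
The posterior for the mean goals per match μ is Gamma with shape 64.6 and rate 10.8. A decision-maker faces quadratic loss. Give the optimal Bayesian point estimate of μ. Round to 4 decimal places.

5.9815

Mode = (α−1)/β = 63.6/10.8 = 5.8889.
Mean = α/β = 64.6/10.8 = 5.9815.
Quadratic loss ⇒ the optimal estimator is the posterior mean.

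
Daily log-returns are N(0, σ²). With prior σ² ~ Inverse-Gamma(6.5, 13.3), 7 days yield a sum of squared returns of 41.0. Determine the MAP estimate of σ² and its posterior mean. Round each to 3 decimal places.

Posterior: Inverse-Gamma(shape = 6.5+7/2 = 10.0, scale = 13.3+41.0/2 = 33.8).
Mode = β/(α+1) = 33.8/11.0 = 3.073.
Mean = β/(α−1) = 33.8/9.0 = 3.756.
The posterior is right-skewed, so the mean exceeds the mode.

MAP: 3.073. Posterior mean: 3.756.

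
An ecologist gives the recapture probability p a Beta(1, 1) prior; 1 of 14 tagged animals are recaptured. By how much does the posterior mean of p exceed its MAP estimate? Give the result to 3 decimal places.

Posterior: Beta(1+1, 1+13) = Beta(2, 14).
Mode = (2−1)/(2+14−2) = 1/14 = 0.071.
Mean = 2/(2+14) = 2/16 = 0.125.
Difference = 0.125 − 0.071 = 0.054.
The mean is pulled above the mode by the posterior's right skew.

0.054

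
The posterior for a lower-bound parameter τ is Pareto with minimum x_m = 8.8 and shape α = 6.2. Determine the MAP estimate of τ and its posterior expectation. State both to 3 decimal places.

τ_MAP = 8.800, E[τ|data] = 10.492

The Pareto density is strictly decreasing on [x_m, ∞), so the mode is x_m = 8.800.
Mean = α·x_m/(α−1) = 6.2·8.8/5.2 = 10.492.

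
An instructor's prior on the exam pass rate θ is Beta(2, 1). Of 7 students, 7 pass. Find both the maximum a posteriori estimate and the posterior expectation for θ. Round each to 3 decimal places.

MAP = 1.000, posterior mean = 0.900

Posterior: Beta(2+7, 1+0) = Beta(9, 1).
Since β = 1 ≤ 1 and α > 1, the Beta density is monotone increasing on [0,1]; the mode is at 1.
Mean = 9/(9+1) = 0.900.
Left-skewed posterior ⇒ mean < mode.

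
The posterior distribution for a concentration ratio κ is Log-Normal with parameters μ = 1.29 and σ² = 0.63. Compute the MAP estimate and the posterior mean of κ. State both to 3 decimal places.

Mode = exp(μ − σ²) = exp(0.66) = 1.935.
Mean = exp(μ + σ²/2) = exp(1.605) = 4.978.

MAP estimate = 1.935, posterior mean = 4.978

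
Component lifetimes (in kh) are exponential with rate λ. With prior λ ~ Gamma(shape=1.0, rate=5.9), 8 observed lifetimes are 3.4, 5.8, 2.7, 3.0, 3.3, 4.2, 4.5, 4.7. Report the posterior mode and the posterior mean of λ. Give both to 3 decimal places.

Σ times = 31.6. Posterior: Gamma(shape = 1.0+8 = 9.0, rate = 5.9+31.6 = 37.5).
Mode = (α−1)/β = 8.0/37.5 = 0.213.
Mean = α/β = 9.0/37.5 = 0.240.
The posterior is right-skewed, so the mean exceeds the mode.

MAP: 0.213. Posterior mean: 0.240.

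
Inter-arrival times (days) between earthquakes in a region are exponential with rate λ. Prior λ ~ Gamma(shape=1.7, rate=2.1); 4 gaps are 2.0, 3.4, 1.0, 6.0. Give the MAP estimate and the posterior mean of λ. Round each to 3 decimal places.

MAP = 0.324, posterior mean = 0.393

Σ times = 12.4. Posterior: Gamma(shape = 1.7+4 = 5.7, rate = 2.1+12.4 = 14.5).
Mode = (α−1)/β = 4.7/14.5 = 0.324.
Mean = α/β = 5.7/14.5 = 0.393.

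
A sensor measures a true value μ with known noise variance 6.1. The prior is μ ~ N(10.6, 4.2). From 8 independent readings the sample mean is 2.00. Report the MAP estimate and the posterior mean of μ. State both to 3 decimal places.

MAP: 3.321. Posterior mean: 3.321.

Posterior for μ is Normal. Precision-weighted mean: (1/4.2·10.6 + 8/6.1·2.00) / (1/4.2 + 8/6.1) = 3.321.
A Normal posterior is symmetric, so mode = mean.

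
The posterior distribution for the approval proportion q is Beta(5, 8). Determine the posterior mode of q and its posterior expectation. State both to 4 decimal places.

Mode = (5−1)/(5+8−2) = 4/11 = 0.3636.
Mean = 5/(5+8) = 5/13 = 0.3846.

MAP = 0.3636; posterior mean = 0.3846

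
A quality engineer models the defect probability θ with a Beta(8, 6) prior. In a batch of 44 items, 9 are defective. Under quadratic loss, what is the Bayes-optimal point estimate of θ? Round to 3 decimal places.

0.293

Posterior: Beta(8+9, 6+35) = Beta(17, 41).
Mode = (17−1)/(17+41−2) = 16/56 = 0.286.
Mean = 17/(17+41) = 17/58 = 0.293.
Quadratic loss ⇒ the optimal estimator is the posterior mean.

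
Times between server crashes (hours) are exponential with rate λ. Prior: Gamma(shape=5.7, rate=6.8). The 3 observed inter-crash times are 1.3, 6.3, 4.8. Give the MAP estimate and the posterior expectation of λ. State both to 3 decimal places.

Σ times = 12.4. Posterior: Gamma(shape = 5.7+3 = 8.7, rate = 6.8+12.4 = 19.2).
Mode = (α−1)/β = 7.7/19.2 = 0.401.
Mean = α/β = 8.7/19.2 = 0.453.

MAP: 0.401. Posterior mean: 0.453.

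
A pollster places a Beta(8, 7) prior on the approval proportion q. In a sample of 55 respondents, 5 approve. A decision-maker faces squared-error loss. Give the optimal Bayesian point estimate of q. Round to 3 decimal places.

0.186

Posterior: Beta(8+5, 7+50) = Beta(13, 57).
Mode = (13−1)/(13+57−2) = 12/68 = 0.176.
Mean = 13/(13+57) = 13/70 = 0.186.
Squared-error loss ⇒ the optimal estimator is the posterior mean.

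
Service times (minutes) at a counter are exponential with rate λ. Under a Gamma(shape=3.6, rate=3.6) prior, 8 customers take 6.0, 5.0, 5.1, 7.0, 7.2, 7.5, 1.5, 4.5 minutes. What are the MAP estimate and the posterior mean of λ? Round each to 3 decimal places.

MAP estimate = 0.224, posterior mean = 0.245

Σ times = 43.8. Posterior: Gamma(shape = 3.6+8 = 11.6, rate = 3.6+43.8 = 47.4).
Mode = (α−1)/β = 10.6/47.4 = 0.224.
Mean = α/β = 11.6/47.4 = 0.245.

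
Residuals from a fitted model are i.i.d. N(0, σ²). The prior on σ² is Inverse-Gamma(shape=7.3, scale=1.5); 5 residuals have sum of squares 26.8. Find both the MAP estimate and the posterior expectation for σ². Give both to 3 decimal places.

MAP: 1.380. Posterior mean: 1.693.

Posterior: Inverse-Gamma(shape = 7.3+5/2 = 9.8, scale = 1.5+26.8/2 = 14.9).
Mode = β/(α+1) = 14.9/10.8 = 1.380.
Mean = β/(α−1) = 14.9/8.8 = 1.693.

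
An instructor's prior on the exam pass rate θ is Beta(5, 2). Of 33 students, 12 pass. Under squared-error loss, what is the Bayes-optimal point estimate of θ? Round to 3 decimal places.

Posterior: Beta(5+12, 2+21) = Beta(17, 23).
Mode = (17−1)/(17+23−2) = 16/38 = 0.421.
Mean = 17/(17+23) = 17/40 = 0.425.
Squared-error loss ⇒ the optimal estimator is the posterior mean.

0.425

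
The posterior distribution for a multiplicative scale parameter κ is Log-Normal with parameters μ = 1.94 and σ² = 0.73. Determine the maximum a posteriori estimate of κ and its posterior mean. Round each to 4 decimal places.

Mode = exp(μ − σ²) = exp(1.21) = 3.3535.
Mean = exp(μ + σ²/2) = exp(2.305) = 10.0242.

MAP = 3.3535; posterior mean = 10.0242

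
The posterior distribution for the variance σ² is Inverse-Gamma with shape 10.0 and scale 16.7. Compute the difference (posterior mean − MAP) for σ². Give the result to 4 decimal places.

0.3374

Mode = β/(α+1) = 16.7/11.0 = 1.5182.
Mean = β/(α−1) = 16.7/9.0 = 1.8556.
Difference = 1.8556 − 1.5182 = 0.3374.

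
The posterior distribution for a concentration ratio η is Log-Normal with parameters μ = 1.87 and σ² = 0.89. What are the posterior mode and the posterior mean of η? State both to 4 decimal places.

Mode = exp(μ − σ²) = exp(0.98) = 2.6645.
Mean = exp(μ + σ²/2) = exp(2.315) = 10.1249.

MAP = 2.6645; posterior mean = 10.1249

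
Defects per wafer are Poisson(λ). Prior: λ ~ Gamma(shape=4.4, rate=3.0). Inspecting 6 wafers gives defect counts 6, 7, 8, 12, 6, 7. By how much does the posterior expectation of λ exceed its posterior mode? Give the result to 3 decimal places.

Σ counts = 46. Posterior: Gamma(shape = 4.4+46 = 50.4, rate = 3.0+6 = 9.0).
Mode = (α−1)/β = 49.4/9.0 = 5.489.
Mean = α/β = 50.4/9.0 = 5.600.
Difference = 5.600 − 5.489 = 0.111.
Right-skewed posterior ⇒ mode < mean.

0.111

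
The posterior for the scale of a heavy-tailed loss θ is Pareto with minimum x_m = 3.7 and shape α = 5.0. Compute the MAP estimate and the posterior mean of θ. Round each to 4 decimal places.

The Pareto density is strictly decreasing on [x_m, ∞), so the mode is x_m = 3.7000.
Mean = α·x_m/(α−1) = 5.0·3.7/4.0 = 4.6250.

MAP = 3.7000; posterior mean = 4.6250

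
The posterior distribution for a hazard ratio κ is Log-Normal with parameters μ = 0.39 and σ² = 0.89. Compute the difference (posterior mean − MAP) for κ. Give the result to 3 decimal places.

Mode = exp(μ − σ²) = exp(-0.50) = 0.607.
Mean = exp(μ + σ²/2) = exp(0.835) = 2.305.
Difference = 2.305 − 0.607 = 1.698.
Mean > mode: the posterior has a right tail.

1.698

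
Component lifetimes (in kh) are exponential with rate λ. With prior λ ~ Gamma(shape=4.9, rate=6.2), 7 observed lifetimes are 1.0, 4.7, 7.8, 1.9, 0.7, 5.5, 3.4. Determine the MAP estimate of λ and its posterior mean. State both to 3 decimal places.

Σ times = 25.0. Posterior: Gamma(shape = 4.9+7 = 11.9, rate = 6.2+25.0 = 31.2).
Mode = (α−1)/β = 10.9/31.2 = 0.349.
Mean = α/β = 11.9/31.2 = 0.381.

MAP: 0.349. Posterior mean: 0.381.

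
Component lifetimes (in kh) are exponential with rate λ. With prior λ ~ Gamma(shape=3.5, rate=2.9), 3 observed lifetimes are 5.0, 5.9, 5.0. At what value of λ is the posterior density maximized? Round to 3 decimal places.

0.293

Σ times = 15.9. Posterior: Gamma(shape = 3.5+3 = 6.5, rate = 2.9+15.9 = 18.8).
Mode = (α−1)/β = 5.5/18.8 = 0.293.
Mean = α/β = 6.5/18.8 = 0.346.
This is the posterior mode — the MAP estimate.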